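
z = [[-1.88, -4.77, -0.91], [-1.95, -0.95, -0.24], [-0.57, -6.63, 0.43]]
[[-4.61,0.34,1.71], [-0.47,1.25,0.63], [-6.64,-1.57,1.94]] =z@[[-0.29,-0.74,-0.18], [1.04,0.28,-0.28], [0.21,-0.31,-0.04]]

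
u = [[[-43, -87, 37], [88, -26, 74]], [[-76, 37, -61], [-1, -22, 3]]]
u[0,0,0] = -43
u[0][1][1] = -26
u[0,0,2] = 37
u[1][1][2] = 3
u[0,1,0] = 88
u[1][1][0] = -1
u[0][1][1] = -26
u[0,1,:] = [88, -26, 74]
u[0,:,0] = [-43, 88]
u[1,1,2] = 3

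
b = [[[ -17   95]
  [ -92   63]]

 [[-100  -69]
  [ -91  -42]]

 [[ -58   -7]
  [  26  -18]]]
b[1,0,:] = [-100, -69]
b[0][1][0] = -92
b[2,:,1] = [-7, -18]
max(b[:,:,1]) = 95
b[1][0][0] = -100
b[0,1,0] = -92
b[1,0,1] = -69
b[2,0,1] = -7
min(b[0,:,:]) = -92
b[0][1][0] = -92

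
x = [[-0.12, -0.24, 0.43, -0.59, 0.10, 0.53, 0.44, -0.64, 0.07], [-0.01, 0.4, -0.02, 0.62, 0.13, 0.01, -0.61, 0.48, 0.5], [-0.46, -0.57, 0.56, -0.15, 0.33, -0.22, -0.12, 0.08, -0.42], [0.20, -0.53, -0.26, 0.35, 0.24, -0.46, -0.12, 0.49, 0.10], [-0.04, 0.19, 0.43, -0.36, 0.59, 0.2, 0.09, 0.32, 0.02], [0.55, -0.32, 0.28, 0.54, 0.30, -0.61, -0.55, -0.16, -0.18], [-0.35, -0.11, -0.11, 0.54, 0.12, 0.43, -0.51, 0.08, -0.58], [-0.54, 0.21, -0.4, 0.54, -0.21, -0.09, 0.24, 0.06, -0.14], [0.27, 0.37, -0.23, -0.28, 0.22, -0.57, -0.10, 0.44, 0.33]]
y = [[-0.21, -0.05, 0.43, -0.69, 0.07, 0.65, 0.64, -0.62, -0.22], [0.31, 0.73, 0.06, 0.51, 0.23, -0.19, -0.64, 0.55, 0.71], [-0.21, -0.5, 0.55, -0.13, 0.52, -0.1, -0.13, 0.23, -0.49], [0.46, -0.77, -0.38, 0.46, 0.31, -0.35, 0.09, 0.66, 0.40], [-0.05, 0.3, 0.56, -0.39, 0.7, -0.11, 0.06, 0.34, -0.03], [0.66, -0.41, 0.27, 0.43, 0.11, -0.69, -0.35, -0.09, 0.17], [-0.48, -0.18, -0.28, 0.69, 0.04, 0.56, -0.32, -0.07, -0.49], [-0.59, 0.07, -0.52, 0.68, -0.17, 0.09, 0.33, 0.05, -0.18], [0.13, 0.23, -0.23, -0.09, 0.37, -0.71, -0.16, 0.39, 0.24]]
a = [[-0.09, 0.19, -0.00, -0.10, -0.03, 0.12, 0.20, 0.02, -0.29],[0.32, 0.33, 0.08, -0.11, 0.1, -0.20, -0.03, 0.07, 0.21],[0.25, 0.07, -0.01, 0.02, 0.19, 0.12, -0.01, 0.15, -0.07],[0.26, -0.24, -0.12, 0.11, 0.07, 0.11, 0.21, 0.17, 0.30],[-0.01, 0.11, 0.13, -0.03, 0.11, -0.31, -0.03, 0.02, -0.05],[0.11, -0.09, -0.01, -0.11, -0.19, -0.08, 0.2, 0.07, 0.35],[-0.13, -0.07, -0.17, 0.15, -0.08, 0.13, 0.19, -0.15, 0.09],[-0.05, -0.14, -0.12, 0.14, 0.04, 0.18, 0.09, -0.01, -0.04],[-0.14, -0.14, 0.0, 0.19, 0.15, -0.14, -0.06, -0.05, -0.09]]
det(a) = -0.00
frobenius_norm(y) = 3.72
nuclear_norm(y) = 9.26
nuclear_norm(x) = 8.52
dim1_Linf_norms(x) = [0.64, 0.62, 0.57, 0.53, 0.59, 0.61, 0.58, 0.54, 0.57]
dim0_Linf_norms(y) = [0.66, 0.77, 0.56, 0.69, 0.7, 0.71, 0.64, 0.66, 0.71]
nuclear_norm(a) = 3.04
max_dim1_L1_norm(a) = 1.59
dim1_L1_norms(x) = [3.16, 2.78, 2.91, 2.75, 2.24, 3.49, 2.83, 2.43, 2.81]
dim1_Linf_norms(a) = [0.29, 0.33, 0.25, 0.3, 0.31, 0.35, 0.19, 0.18, 0.19]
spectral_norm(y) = 2.32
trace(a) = 0.46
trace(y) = 1.51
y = a + x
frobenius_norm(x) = 3.29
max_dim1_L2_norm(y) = 1.48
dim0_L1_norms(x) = [2.54, 2.94, 2.72, 3.97, 2.24, 3.12, 2.78, 2.75, 2.34]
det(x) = -0.09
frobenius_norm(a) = 1.33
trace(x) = 1.05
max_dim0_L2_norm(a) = 0.6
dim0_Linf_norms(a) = [0.32, 0.33, 0.17, 0.19, 0.19, 0.31, 0.21, 0.17, 0.35]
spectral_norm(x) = 1.95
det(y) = -0.06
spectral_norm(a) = 0.77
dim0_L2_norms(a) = [0.54, 0.52, 0.28, 0.35, 0.36, 0.5, 0.42, 0.3, 0.6]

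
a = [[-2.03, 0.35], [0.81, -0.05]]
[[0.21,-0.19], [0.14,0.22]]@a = [[-0.58, 0.08], [-0.11, 0.04]]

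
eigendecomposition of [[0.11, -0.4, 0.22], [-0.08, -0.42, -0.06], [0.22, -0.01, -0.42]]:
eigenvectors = [[(0.94+0j),0.25-0.24j,(0.25+0.24j)], [(-0.14+0j),-0.12-0.39j,(-0.12+0.39j)], [0.31+0.00j,(-0.84+0j),-0.84-0.00j]]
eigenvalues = [(0.24+0j), (-0.49+0.06j), (-0.49-0.06j)]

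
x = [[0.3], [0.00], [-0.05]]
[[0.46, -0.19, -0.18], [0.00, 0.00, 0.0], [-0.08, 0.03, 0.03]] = x @ [[1.55, -0.63, -0.6]]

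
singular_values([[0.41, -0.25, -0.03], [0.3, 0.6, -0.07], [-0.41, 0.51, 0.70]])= [1.03, 0.65, 0.33]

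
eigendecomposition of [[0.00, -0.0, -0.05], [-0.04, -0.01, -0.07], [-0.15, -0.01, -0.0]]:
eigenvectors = [[0.34,  0.45,  0.07], [0.70,  0.39,  -1.00], [0.63,  -0.8,  0.01]]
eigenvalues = [-0.09, 0.09, -0.01]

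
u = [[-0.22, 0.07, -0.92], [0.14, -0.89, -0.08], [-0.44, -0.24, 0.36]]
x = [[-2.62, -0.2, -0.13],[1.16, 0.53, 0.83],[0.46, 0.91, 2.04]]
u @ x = [[0.23, -0.76, -1.79], [-1.44, -0.57, -0.92], [1.04, 0.29, 0.59]]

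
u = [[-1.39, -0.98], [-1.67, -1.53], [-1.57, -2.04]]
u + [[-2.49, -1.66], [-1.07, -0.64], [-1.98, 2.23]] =[[-3.88, -2.64], [-2.74, -2.17], [-3.55, 0.19]]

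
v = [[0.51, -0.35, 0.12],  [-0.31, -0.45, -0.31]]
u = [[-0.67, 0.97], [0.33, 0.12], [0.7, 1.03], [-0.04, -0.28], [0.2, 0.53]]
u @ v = [[-0.64,-0.2,-0.38], [0.13,-0.17,0.0], [0.04,-0.71,-0.24], [0.07,0.14,0.08], [-0.06,-0.31,-0.14]]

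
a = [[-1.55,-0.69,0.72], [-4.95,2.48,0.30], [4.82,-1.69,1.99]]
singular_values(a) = [7.68, 1.88, 1.3]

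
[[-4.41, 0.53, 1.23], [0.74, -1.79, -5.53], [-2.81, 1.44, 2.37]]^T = [[-4.41, 0.74, -2.81], [0.53, -1.79, 1.44], [1.23, -5.53, 2.37]]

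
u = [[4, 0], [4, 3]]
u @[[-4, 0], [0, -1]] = [[-16, 0], [-16, -3]]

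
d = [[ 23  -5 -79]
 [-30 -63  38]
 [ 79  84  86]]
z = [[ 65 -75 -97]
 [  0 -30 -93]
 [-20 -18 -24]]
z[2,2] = -24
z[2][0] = -20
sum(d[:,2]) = 45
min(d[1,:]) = -63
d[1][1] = -63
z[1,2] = -93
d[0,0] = 23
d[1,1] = -63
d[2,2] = 86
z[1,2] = -93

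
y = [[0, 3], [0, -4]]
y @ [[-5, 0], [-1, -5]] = [[-3, -15], [4, 20]]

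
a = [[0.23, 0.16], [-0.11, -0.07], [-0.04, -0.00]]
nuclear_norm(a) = 0.33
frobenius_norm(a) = 0.31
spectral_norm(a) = 0.31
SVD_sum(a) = [[0.23, 0.16], [-0.11, -0.07], [-0.03, -0.02]] + [[-0.00,0.0], [-0.00,0.0], [-0.01,0.02]]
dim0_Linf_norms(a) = [0.23, 0.16]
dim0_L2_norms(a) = [0.26, 0.17]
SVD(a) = [[-0.90, -0.18],[0.42, -0.15],[0.11, -0.97]] @ diag([0.310759352954752, 0.02299183661963293]) @ [[-0.83, -0.56], [0.56, -0.83]]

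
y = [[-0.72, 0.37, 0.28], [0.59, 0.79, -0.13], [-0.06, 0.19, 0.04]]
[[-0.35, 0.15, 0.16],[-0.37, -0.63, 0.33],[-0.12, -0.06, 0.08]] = y @ [[0.14, -0.47, 0.25], [-0.59, -0.46, 0.35], [-0.1, -0.08, 0.75]]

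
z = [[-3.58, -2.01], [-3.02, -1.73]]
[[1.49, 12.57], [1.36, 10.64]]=z@[[1.20, -2.87], [-2.88, -1.14]]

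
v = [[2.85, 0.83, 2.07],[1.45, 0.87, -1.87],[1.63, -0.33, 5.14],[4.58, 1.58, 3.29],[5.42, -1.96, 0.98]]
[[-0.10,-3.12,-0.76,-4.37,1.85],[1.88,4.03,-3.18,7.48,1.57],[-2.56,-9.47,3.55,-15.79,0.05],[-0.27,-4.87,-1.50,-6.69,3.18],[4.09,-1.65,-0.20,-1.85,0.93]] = v @ [[0.68, 0.16, -0.55, 0.54, 0.48],[-0.58, 0.35, -1.02, 0.84, 0.81],[-0.75, -1.87, 0.8, -3.19, -0.09]]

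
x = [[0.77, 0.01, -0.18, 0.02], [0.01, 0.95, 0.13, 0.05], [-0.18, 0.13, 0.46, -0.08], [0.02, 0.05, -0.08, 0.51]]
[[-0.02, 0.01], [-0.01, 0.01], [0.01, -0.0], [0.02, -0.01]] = x@[[-0.02, 0.01], [-0.02, 0.01], [0.02, -0.01], [0.04, -0.02]]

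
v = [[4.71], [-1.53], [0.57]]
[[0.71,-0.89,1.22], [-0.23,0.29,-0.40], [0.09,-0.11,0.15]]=v @ [[0.15, -0.19, 0.26]]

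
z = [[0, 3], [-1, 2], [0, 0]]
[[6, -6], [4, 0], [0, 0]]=z@[[0, -4], [2, -2]]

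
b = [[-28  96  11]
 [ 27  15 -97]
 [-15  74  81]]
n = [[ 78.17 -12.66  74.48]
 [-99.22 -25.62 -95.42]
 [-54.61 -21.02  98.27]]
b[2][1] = 74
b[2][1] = 74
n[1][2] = -95.42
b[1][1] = 15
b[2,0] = -15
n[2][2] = 98.27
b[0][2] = 11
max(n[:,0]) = 78.17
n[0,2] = 74.48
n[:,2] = [74.48, -95.42, 98.27]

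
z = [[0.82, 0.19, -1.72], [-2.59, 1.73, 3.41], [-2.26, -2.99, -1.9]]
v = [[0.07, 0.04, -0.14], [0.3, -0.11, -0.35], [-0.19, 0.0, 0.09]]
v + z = [[0.89, 0.23, -1.86], [-2.29, 1.62, 3.06], [-2.45, -2.99, -1.81]]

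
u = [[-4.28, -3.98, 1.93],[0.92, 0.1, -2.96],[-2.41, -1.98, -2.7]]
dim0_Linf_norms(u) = [4.28, 3.98, 2.96]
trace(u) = -6.88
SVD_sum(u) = [[-4.5,-3.96,1.19],[0.97,0.85,-0.26],[-1.86,-1.64,0.49]] + [[0.08, 0.13, 0.73],[-0.31, -0.47, -2.72],[-0.36, -0.55, -3.18]] + [[0.13, -0.15, 0.01], [0.26, -0.28, 0.02], [-0.19, 0.21, -0.01]]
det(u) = -15.09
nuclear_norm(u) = 11.59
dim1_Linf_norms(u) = [4.28, 2.96, 2.7]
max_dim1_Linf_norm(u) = 4.28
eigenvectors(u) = [[(-0.72+0j), (-0.72-0j), 0.34+0.00j], [0.63+0.14j, 0.63-0.14j, (0.44+0j)], [(0.09-0.25j), (0.09+0.25j), 0.83+0.00j]]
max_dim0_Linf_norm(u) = 4.28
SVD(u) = [[-0.91, -0.17, 0.39], [0.2, 0.64, 0.74], [-0.38, 0.75, -0.55]] @ diag([6.740645282286829, 4.337928058475569, 0.5160245516200225]) @ [[0.74, 0.65, -0.19], [-0.11, -0.17, -0.98], [0.67, -0.74, 0.05]]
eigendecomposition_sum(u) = [[(-1.52-0.31j), (-1.33-1.3j), (1.34+0.82j)], [1.26+0.57j, (0.9+1.39j), -1.00-0.97j], [(0.3-0.48j), 0.61-0.29j, -0.45+0.36j]] + [[(-1.52+0.31j), (-1.33+1.3j), (1.34-0.82j)], [1.26-0.57j, 0.90-1.39j, -1.00+0.97j], [(0.3+0.48j), 0.61+0.29j, (-0.45-0.36j)]] + [[-1.23+0.00j,-1.32+0.00j,-0.74-0.00j], [(-1.6+0j),(-1.71+0j),(-0.96-0j)], [(-3+0j),(-3.2+0j),(-1.8-0j)]]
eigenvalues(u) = [(-1.07+1.43j), (-1.07-1.43j), (-4.75+0j)]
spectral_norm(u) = 6.74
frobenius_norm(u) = 8.03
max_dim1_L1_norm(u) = 10.19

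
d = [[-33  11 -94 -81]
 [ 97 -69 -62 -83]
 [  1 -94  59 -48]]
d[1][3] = -83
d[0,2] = -94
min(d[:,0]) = -33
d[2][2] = 59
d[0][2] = -94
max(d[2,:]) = 59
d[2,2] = 59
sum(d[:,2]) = -97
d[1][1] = -69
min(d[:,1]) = -94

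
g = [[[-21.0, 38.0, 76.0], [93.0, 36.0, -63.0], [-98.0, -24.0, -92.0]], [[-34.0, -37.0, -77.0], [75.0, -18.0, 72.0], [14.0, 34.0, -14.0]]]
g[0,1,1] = 36.0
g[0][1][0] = 93.0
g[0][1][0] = 93.0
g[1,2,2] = -14.0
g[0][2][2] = -92.0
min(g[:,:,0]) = -98.0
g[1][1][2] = 72.0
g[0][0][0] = -21.0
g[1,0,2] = -77.0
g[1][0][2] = -77.0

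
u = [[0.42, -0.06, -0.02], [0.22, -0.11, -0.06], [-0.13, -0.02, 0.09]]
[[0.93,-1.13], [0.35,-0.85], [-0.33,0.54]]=u@ [[2.45, -2.35], [1.64, 1.44], [0.22, 2.97]]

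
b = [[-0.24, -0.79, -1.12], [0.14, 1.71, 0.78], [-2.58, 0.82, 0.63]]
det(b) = -3.52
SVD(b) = [[0.23, 0.54, -0.81], [-0.38, -0.72, -0.59], [-0.90, 0.44, 0.04]] @ diag([2.9253263839874037, 2.0790049974733966, 0.5780170997711228]) @ [[0.75, -0.53, -0.38], [-0.66, -0.62, -0.43], [0.01, -0.57, 0.82]]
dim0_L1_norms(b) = [2.96, 3.32, 2.53]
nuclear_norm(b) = 5.58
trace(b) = 2.10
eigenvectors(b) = [[0.57, -0.27, -0.42], [-0.22, -0.64, 0.53], [0.79, 0.72, 0.74]]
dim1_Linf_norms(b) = [1.12, 1.71, 2.58]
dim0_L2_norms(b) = [2.59, 2.05, 1.5]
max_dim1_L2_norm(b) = 2.78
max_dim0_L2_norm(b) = 2.59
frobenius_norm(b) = 3.64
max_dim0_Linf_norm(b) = 2.58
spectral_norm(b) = 2.93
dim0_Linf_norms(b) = [2.58, 1.71, 1.12]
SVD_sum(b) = [[0.5, -0.36, -0.25], [-0.83, 0.59, 0.42], [-1.98, 1.4, 1.0]] + [[-0.74, -0.70, -0.48],[0.98, 0.93, 0.64],[-0.60, -0.57, -0.39]] + [[-0.00, 0.27, -0.38], [-0.0, 0.19, -0.28], [0.0, -0.01, 0.02]]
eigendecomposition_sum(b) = [[-0.91,  -0.11,  -0.44], [0.35,  0.04,  0.17], [-1.25,  -0.15,  -0.61]] + [[0.18, 0.23, -0.06], [0.41, 0.54, -0.15], [-0.46, -0.61, 0.17]] + [[0.50, -0.91, -0.61], [-0.62, 1.13, 0.76], [-0.86, 1.59, 1.07]]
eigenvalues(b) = [-1.48, 0.88, 2.69]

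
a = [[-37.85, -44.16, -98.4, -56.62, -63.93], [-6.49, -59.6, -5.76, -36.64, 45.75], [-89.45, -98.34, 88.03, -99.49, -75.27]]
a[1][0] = -6.49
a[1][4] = 45.75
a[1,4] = 45.75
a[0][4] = -63.93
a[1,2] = -5.76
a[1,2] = -5.76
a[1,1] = -59.6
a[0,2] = -98.4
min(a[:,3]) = -99.49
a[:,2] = [-98.4, -5.76, 88.03]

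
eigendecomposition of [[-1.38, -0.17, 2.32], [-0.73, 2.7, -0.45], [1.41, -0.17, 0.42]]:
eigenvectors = [[0.9, 0.53, -0.11], [0.09, 0.53, 0.98], [-0.43, 0.67, -0.14]]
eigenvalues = [-2.5, 1.4, 2.85]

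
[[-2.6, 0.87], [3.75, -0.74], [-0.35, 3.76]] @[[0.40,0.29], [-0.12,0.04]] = [[-1.14, -0.72], [1.59, 1.06], [-0.59, 0.05]]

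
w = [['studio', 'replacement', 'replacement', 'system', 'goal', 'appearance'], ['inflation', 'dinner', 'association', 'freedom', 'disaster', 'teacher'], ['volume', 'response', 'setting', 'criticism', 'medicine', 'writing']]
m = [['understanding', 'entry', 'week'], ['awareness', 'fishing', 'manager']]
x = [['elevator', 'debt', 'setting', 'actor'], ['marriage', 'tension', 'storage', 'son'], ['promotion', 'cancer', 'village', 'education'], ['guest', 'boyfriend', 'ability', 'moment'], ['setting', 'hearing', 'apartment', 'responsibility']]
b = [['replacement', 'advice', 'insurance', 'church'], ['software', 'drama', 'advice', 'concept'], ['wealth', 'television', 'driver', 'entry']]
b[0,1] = 'advice'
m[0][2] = 'week'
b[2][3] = 'entry'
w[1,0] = 'inflation'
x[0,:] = ['elevator', 'debt', 'setting', 'actor']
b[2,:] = ['wealth', 'television', 'driver', 'entry']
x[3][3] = 'moment'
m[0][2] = 'week'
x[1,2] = 'storage'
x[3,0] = 'guest'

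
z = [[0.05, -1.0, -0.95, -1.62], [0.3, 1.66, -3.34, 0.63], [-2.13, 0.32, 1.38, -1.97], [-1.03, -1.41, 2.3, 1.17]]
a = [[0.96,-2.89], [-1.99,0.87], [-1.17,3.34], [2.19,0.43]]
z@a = [[-0.40, -4.88], [2.27, -10.31], [-8.61, 10.20], [1.69, 9.94]]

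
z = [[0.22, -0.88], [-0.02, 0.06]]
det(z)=-0.004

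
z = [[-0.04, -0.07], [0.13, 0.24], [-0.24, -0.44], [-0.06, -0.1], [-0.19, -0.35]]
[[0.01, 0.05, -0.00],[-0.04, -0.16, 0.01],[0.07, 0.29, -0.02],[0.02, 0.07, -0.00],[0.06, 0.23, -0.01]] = z@ [[-0.43, 0.09, 0.03], [0.07, -0.71, 0.02]]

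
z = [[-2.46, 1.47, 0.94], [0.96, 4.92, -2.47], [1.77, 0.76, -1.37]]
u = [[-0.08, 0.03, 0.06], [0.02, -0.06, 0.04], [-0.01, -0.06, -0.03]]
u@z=[[0.33,0.08,-0.23],[-0.04,-0.24,0.11],[-0.09,-0.33,0.18]]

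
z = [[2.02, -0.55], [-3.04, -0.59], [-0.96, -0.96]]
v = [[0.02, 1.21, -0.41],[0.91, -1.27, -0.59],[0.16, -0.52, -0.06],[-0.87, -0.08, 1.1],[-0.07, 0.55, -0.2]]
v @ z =[[-3.24, -0.33], [6.27, 0.82], [1.96, 0.28], [-2.57, -0.53], [-1.62, -0.09]]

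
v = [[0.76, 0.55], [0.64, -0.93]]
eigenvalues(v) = [0.95, -1.12]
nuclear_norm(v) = 2.07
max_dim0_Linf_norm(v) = 0.93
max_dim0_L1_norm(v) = 1.48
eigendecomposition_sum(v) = [[0.86,0.25], [0.29,0.09]] + [[-0.10, 0.30], [0.35, -1.02]]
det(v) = -1.06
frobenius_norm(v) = 1.47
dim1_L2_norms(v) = [0.94, 1.13]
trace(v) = -0.17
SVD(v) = [[-0.06, 1.00], [1.00, 0.06]] @ diag([1.129641965677575, 0.9372881250608615]) @ [[0.52, -0.85], [0.85, 0.52]]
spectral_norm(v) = 1.13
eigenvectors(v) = [[0.95, -0.28], [0.32, 0.96]]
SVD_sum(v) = [[-0.04,0.06], [0.59,-0.96]] + [[0.8, 0.49],[0.05, 0.03]]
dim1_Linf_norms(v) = [0.76, 0.93]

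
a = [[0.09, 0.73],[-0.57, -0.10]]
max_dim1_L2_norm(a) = 0.74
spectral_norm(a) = 0.77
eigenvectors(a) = [[0.75+0.00j, (0.75-0j)], [(-0.1+0.65j), -0.10-0.65j]]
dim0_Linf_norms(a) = [0.57, 0.73]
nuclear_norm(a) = 1.30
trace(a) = -0.01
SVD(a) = [[0.91, -0.43], [-0.43, -0.91]] @ diag([0.7742166539685025, 0.5258218070010181]) @ [[0.42, 0.91], [0.91, -0.42]]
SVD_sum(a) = [[0.29, 0.64], [-0.14, -0.30]] + [[-0.20, 0.09],[-0.43, 0.2]]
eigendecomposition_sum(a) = [[0.05+0.32j, 0.37+0.00j], [-0.29-0.00j, (-0.05+0.32j)]] + [[(0.05-0.32j), 0.37-0.00j], [(-0.28+0j), -0.05-0.32j]]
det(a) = 0.41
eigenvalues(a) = [(-0+0.64j), (-0-0.64j)]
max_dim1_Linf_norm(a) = 0.73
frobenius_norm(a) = 0.94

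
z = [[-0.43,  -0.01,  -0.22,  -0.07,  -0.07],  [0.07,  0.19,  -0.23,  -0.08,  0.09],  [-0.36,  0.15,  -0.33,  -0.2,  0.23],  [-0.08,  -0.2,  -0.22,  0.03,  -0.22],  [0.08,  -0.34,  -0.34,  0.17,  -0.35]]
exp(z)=[[0.67,-0.00,-0.14,-0.05,-0.06], [0.10,1.18,-0.23,-0.06,0.06], [-0.23,0.12,0.72,-0.15,0.19], [-0.06,-0.20,-0.13,1.04,-0.21], [0.08,-0.35,-0.22,0.18,0.64]]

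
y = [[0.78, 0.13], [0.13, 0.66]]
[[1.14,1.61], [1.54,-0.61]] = y @ [[1.11, 2.29], [2.11, -1.37]]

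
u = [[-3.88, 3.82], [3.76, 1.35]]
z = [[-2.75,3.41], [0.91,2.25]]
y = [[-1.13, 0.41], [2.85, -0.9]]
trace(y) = -2.03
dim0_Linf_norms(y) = [2.85, 0.9]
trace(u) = -2.53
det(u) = -19.60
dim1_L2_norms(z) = [4.38, 2.43]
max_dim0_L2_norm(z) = 4.09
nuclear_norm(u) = 9.21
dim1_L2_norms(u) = [5.44, 4.0]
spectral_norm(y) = 3.22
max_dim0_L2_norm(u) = 5.4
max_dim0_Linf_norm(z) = 3.41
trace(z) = -0.50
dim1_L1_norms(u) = [7.7, 5.11]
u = z + y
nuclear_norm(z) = 6.61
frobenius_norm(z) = 5.01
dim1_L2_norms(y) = [1.2, 2.99]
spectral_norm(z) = 4.58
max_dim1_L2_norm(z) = 4.38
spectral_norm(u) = 5.87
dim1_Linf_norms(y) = [1.13, 2.85]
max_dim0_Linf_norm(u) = 3.88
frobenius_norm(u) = 6.75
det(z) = -9.29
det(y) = -0.15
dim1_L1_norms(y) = [1.54, 3.75]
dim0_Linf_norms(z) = [2.75, 3.41]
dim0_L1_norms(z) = [3.66, 5.66]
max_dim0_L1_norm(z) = 5.66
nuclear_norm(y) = 3.27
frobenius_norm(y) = 3.22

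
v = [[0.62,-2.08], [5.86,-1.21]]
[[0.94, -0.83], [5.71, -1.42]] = v @[[0.94, -0.17],[-0.17, 0.35]]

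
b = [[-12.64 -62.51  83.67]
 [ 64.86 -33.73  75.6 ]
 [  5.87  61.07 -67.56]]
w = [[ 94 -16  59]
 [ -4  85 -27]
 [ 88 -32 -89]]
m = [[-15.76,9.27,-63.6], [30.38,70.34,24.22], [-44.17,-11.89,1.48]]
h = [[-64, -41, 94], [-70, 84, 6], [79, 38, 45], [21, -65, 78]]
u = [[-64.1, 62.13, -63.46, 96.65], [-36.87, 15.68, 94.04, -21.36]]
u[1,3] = -21.36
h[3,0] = 21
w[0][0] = 94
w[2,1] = -32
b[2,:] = [5.87, 61.07, -67.56]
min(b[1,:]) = -33.73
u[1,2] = 94.04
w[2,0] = 88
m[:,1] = [9.27, 70.34, -11.89]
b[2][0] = 5.87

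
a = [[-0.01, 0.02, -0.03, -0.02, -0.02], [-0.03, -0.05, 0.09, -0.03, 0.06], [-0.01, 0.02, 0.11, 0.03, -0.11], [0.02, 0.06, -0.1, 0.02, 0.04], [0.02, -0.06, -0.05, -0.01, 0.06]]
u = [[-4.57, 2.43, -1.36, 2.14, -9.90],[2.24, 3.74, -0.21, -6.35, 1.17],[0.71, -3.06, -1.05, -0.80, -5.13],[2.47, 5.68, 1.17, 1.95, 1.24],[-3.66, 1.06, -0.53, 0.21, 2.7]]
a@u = [[0.09,0.01,0.03,-0.17,0.2], [-0.2,-0.64,-0.11,0.14,-0.1], [0.65,-0.23,-0.01,-0.2,-0.70], [-0.12,0.74,0.07,-0.21,0.52], [-0.51,-0.02,-0.01,0.46,0.14]]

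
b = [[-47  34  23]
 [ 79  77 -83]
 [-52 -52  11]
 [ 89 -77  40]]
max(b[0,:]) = 34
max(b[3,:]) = 89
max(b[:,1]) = 77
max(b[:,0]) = 89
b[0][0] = -47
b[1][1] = 77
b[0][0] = -47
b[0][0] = -47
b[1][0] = 79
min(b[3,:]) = -77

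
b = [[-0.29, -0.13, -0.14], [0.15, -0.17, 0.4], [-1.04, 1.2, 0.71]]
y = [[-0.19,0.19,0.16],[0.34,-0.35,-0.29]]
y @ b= [[-0.08, 0.18, 0.22],[0.15, -0.33, -0.39]]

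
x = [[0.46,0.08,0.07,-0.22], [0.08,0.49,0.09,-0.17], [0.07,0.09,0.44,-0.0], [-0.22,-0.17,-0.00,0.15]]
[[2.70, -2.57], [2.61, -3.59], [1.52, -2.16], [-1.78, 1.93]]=x @ [[5.45,-3.84], [4.58,-5.96], [1.64,-3.09], [1.3,0.50]]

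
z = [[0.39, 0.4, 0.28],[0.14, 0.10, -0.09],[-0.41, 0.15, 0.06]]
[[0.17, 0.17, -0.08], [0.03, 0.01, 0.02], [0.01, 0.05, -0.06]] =z @ [[0.09, 0.01, 0.08], [0.26, 0.25, -0.11], [0.10, 0.22, -0.23]]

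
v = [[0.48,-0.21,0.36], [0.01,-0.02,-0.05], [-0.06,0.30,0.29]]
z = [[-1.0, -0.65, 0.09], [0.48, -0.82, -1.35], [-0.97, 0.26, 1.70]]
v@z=[[-0.93, -0.05, 0.94],[0.03, -0.0, -0.06],[-0.08, -0.13, 0.08]]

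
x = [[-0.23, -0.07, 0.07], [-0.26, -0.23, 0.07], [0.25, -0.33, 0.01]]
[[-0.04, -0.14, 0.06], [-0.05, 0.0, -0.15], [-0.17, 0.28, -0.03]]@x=[[0.06, 0.02, -0.01], [-0.03, 0.05, -0.00], [-0.04, -0.04, 0.01]]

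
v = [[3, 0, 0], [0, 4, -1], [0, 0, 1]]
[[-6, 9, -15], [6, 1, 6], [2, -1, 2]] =v @ [[-2, 3, -5], [2, 0, 2], [2, -1, 2]]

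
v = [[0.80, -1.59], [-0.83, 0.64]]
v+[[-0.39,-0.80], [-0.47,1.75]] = [[0.41, -2.39], [-1.3, 2.39]]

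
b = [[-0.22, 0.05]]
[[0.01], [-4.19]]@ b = [[-0.0, 0.00], [0.92, -0.21]]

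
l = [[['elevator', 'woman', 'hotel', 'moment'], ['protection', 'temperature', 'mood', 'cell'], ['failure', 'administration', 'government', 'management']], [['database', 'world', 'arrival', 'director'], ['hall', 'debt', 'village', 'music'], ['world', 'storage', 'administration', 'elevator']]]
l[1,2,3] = 'elevator'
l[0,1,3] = 'cell'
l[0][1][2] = 'mood'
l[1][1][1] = 'debt'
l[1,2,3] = 'elevator'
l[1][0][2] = 'arrival'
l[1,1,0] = 'hall'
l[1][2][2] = 'administration'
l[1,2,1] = 'storage'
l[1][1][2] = 'village'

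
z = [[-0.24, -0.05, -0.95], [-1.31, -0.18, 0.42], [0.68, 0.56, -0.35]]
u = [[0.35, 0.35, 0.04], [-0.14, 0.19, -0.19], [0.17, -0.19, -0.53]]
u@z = [[-0.52, -0.06, -0.20], [-0.34, -0.13, 0.28], [-0.15, -0.27, -0.06]]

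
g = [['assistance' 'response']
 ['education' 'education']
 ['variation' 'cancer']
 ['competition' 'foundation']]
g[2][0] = 'variation'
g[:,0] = ['assistance', 'education', 'variation', 'competition']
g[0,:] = ['assistance', 'response']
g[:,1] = ['response', 'education', 'cancer', 'foundation']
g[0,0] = 'assistance'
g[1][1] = 'education'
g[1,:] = ['education', 'education']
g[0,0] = 'assistance'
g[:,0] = ['assistance', 'education', 'variation', 'competition']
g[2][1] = 'cancer'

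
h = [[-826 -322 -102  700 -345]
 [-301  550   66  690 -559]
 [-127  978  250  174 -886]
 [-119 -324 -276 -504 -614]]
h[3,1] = -324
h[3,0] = -119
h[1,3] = 690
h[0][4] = -345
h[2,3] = 174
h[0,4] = -345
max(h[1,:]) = 690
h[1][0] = -301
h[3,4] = -614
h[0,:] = [-826, -322, -102, 700, -345]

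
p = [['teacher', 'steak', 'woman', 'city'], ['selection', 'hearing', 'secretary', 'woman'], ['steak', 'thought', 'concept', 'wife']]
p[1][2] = 'secretary'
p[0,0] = 'teacher'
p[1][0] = 'selection'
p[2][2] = 'concept'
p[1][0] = 'selection'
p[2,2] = 'concept'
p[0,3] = 'city'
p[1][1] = 'hearing'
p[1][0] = 'selection'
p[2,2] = 'concept'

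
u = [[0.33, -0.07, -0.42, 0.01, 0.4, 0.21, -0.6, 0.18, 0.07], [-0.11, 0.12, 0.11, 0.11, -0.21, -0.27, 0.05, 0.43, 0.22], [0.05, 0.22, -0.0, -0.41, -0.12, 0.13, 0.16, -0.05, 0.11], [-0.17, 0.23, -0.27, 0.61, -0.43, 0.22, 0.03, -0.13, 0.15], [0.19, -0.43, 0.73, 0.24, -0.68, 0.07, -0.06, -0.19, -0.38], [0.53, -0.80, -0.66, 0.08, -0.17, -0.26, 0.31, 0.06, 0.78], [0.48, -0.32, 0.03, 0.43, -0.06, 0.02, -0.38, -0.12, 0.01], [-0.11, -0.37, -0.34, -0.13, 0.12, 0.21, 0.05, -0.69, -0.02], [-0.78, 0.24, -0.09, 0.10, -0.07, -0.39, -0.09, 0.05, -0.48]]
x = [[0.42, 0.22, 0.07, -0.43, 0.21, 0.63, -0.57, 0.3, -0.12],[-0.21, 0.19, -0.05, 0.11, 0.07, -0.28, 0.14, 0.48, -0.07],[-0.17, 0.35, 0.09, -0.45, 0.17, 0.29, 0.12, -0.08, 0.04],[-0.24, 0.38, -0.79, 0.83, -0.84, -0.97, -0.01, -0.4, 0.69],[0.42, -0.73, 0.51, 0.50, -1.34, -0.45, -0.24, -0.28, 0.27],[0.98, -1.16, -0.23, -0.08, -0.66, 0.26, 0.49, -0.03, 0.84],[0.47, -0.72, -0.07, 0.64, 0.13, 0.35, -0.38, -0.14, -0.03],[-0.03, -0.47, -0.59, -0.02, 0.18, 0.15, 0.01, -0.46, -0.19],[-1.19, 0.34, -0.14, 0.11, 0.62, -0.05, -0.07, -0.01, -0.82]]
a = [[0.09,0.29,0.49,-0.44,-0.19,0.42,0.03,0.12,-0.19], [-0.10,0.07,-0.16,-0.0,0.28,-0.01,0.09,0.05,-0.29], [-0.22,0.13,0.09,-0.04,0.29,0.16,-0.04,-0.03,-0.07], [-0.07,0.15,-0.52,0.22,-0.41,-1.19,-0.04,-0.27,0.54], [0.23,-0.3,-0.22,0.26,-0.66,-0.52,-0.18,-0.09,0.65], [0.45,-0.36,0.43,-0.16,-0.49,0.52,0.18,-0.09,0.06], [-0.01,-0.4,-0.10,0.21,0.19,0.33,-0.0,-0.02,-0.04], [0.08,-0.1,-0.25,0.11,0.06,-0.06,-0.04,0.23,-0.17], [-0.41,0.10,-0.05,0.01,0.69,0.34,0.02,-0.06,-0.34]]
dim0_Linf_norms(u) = [0.78, 0.8, 0.73, 0.61, 0.68, 0.39, 0.6, 0.69, 0.78]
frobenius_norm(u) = 2.93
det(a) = -0.00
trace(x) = -1.21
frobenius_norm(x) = 4.27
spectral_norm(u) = 1.72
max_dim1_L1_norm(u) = 3.65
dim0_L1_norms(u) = [2.75, 2.8, 2.65, 2.12, 2.26, 1.78, 1.73, 1.9, 2.22]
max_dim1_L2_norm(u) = 1.47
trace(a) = 0.22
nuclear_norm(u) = 7.47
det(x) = -0.01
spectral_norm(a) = 2.08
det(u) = -0.01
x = a + u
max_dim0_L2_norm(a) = 1.55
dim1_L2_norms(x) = [1.13, 0.66, 0.71, 1.95, 1.85, 1.95, 1.21, 0.93, 1.62]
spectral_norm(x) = 2.93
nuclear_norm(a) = 5.25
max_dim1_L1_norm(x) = 5.15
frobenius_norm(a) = 2.73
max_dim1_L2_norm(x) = 1.95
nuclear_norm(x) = 10.02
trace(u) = -1.43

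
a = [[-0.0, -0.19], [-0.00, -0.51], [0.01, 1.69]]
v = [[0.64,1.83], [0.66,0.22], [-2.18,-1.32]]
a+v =[[0.64, 1.64], [0.66, -0.29], [-2.17, 0.37]]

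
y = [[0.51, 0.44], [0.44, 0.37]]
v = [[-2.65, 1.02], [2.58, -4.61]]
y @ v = [[-0.22, -1.51],[-0.21, -1.26]]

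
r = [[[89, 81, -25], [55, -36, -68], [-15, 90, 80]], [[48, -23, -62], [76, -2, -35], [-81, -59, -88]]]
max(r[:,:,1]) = 90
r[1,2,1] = -59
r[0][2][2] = 80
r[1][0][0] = 48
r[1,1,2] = -35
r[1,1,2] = -35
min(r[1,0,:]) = -62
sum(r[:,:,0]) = 172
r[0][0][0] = 89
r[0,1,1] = -36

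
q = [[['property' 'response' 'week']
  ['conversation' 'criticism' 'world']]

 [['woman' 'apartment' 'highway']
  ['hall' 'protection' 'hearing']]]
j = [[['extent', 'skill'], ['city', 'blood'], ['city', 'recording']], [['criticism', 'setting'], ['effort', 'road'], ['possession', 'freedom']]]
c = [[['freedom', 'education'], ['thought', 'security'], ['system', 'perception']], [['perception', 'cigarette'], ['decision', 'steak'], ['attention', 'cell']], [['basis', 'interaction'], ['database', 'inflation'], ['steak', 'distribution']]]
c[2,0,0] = 'basis'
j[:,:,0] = [['extent', 'city', 'city'], ['criticism', 'effort', 'possession']]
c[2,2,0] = 'steak'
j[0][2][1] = 'recording'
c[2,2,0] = 'steak'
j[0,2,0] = 'city'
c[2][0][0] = 'basis'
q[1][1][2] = 'hearing'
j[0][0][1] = 'skill'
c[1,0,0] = 'perception'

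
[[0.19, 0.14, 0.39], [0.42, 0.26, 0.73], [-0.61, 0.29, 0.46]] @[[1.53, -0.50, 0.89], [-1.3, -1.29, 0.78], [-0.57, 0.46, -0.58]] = [[-0.11, -0.10, 0.05], [-0.11, -0.21, 0.15], [-1.57, 0.14, -0.58]]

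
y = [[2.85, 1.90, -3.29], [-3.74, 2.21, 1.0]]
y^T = [[2.85, -3.74], [1.90, 2.21], [-3.29, 1.00]]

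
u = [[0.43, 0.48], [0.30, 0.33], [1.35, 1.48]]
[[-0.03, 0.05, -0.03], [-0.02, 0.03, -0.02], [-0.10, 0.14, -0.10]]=u @ [[-0.17,-0.09,-0.13],[0.09,0.18,0.05]]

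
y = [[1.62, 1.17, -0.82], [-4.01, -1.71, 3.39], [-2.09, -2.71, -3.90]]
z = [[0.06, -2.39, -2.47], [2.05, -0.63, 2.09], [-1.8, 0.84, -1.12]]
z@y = [[14.84, 10.85, 1.48], [1.48, -2.19, -11.97], [-3.94, -0.51, 8.69]]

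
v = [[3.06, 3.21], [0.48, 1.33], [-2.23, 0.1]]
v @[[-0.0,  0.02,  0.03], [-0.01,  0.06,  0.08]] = [[-0.03, 0.25, 0.35], [-0.01, 0.09, 0.12], [-0.0, -0.04, -0.06]]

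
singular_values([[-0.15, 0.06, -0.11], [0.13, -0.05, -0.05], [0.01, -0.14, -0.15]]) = [0.23, 0.22, 0.06]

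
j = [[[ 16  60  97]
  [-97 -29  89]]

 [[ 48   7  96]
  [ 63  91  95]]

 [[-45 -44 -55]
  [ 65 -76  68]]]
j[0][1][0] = -97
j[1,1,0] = 63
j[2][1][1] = -76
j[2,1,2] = 68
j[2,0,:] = [-45, -44, -55]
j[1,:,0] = [48, 63]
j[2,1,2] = 68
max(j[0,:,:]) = 97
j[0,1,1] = -29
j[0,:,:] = [[16, 60, 97], [-97, -29, 89]]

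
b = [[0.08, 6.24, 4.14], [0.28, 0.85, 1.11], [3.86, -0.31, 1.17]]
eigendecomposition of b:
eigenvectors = [[0.73, 0.69, -0.43], [0.2, 0.17, -0.46], [0.65, -0.70, 0.78]]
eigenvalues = [5.45, -2.57, -0.78]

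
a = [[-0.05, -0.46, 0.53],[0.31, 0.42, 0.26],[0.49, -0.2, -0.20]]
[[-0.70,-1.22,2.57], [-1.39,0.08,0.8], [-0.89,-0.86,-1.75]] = a @ [[-2.65, -1.39, -1.57], [-0.24, 1.77, 0.1], [-1.78, -0.89, 4.78]]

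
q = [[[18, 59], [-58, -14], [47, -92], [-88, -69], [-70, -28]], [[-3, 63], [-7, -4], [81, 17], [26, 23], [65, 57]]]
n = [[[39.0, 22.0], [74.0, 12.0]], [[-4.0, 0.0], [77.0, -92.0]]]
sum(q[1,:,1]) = 156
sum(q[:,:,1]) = 12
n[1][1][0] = 77.0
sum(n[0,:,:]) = 147.0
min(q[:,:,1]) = -92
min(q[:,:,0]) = -88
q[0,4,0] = -70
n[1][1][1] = -92.0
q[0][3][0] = -88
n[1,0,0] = -4.0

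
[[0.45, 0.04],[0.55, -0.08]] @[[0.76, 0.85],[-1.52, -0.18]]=[[0.28, 0.38], [0.54, 0.48]]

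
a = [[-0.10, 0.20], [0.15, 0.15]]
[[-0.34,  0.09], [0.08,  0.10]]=a @ [[1.47, 0.14],[-0.97, 0.52]]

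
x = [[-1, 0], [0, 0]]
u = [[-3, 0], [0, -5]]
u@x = [[3, 0], [0, 0]]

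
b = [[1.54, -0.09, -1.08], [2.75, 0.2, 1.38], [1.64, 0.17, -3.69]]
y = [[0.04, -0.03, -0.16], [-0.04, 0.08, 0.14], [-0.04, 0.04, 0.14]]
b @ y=[[0.11,  -0.1,  -0.41], [0.05,  -0.01,  -0.22], [0.21,  -0.18,  -0.76]]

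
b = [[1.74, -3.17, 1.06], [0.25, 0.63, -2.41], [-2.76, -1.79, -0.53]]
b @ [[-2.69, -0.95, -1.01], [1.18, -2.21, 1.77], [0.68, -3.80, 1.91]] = [[-7.70, 1.32, -5.34], [-1.57, 7.53, -3.74], [4.95, 8.59, -1.39]]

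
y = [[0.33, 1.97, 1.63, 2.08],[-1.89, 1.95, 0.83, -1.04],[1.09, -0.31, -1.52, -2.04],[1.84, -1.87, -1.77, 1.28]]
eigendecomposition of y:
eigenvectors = [[(0.47+0j), -0.05+0.00j, (0.64+0j), 0.64-0.00j],[(0.21+0j), -0.62+0.00j, (0.16+0.4j), 0.16-0.40j],[(-0.76+0j), -0.28+0.00j, (0.46-0.26j), (0.46+0.26j)],[(-0.4+0j), (0.73+0j), (-0.33+0.07j), -0.33-0.07j]]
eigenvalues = [(-3.2+0j), (3.41+0j), (0.91+0.8j), (0.91-0.8j)]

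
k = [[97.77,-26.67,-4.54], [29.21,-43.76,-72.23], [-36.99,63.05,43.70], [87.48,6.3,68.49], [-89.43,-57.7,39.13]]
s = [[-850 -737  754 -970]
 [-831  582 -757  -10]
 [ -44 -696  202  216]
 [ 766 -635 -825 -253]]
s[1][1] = 582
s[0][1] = -737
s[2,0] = -44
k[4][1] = -57.7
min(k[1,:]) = -72.23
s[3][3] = -253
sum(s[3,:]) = -947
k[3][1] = 6.3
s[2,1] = -696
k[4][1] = -57.7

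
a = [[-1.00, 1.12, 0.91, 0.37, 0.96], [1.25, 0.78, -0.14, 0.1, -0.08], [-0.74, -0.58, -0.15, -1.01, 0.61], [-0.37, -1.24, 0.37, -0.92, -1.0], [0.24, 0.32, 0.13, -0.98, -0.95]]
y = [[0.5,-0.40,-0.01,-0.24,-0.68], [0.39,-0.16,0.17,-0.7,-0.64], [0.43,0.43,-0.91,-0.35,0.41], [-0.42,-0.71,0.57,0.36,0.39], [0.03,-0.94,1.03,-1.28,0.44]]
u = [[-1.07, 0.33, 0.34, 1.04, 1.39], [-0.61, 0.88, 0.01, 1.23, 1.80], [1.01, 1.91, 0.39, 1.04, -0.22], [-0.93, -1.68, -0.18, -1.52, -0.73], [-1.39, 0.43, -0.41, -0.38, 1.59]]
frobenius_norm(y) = 2.93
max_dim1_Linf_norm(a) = 1.25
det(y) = 0.09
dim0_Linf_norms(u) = [1.39, 1.91, 0.41, 1.52, 1.8]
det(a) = 2.64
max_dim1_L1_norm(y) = 3.72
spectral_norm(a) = 2.61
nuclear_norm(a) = 7.44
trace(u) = 0.27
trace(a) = -2.24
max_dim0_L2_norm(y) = 1.56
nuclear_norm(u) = 8.81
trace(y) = 0.23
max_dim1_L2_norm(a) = 2.03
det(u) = 0.22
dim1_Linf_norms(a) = [1.12, 1.25, 1.01, 1.24, 0.98]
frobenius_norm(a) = 3.79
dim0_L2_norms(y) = [0.87, 1.33, 1.5, 1.56, 1.18]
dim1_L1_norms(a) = [4.36, 2.35, 3.09, 3.9, 2.62]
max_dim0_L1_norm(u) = 5.73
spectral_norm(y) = 2.16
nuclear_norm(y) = 5.38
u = y @ a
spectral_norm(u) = 4.04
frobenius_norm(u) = 5.27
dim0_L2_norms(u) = [2.31, 2.75, 0.68, 2.48, 2.88]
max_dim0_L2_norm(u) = 2.88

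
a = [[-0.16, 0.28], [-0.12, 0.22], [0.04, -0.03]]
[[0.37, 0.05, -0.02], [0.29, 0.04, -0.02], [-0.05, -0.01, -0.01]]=a @ [[-0.30, -0.22, -0.45], [1.16, 0.06, -0.33]]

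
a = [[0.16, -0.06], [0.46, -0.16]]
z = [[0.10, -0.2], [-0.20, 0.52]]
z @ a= [[-0.08, 0.03], [0.21, -0.07]]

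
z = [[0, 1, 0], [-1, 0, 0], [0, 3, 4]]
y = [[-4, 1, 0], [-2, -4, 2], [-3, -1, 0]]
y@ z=[[-1, -4, 0], [4, 4, 8], [1, -3, 0]]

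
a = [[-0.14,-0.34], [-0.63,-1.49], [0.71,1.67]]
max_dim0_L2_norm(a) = 2.26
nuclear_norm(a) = 2.46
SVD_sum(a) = [[-0.14, -0.34], [-0.63, -1.49], [0.71, 1.67]] + [[0.0, -0.00], [0.00, -0.0], [0.0, -0.00]]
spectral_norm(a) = 2.46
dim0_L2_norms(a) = [0.96, 2.26]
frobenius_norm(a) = 2.46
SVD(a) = [[-0.15,0.84], [-0.66,0.31], [0.74,0.45]] @ diag([2.4586947132393924, 0.0045063387202608695]) @ [[0.39, 0.92], [0.92, -0.39]]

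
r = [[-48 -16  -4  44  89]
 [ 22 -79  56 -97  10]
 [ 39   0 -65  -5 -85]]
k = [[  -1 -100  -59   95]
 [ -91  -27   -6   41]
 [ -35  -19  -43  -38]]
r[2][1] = 0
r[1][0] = 22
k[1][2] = -6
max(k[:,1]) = -19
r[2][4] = -85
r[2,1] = 0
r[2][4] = -85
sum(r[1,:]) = -88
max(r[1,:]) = 56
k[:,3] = [95, 41, -38]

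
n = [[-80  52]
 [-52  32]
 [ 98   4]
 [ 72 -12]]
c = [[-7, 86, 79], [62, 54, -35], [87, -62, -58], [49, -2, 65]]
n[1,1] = 32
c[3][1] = -2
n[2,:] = [98, 4]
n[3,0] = 72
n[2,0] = 98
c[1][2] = -35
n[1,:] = [-52, 32]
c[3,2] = 65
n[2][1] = 4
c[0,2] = 79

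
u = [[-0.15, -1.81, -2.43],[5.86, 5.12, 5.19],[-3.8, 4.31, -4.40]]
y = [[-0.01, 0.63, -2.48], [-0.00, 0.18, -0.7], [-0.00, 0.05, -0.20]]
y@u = [[13.12, -7.45, 14.21], [3.71, -2.10, 4.01], [1.05, -0.61, 1.14]]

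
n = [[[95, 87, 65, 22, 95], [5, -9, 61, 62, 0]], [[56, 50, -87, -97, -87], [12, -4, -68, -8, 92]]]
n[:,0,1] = [87, 50]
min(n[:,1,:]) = -68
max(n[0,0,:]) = 95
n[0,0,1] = 87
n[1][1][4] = 92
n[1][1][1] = -4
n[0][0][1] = 87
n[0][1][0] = 5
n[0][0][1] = 87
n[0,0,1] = 87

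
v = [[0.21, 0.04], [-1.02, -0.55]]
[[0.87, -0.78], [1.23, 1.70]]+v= [[1.08, -0.74], [0.21, 1.15]]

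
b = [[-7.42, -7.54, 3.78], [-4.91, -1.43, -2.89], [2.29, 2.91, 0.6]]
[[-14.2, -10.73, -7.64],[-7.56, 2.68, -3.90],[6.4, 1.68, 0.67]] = b@[[0.72, -0.09, 1.43], [1.5, 0.9, -0.75], [0.65, -1.22, -0.71]]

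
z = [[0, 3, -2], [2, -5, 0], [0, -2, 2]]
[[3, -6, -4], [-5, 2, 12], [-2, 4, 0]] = z @ [[0, -4, -4], [1, -2, -4], [0, 0, -4]]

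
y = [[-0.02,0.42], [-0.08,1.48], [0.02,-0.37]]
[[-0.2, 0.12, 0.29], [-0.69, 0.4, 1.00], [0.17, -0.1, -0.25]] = y@[[-2.51,1.47,3.64], [-0.60,0.35,0.87]]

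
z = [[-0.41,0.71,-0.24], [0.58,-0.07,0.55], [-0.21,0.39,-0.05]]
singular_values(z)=[1.12, 0.56, 0.04]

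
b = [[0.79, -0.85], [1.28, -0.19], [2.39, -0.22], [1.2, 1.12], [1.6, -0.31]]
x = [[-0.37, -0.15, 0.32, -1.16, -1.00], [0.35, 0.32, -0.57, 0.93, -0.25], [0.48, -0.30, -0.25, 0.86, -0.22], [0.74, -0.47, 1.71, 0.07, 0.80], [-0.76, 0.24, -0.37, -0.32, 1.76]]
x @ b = [[-2.71, -0.72], [0.04, 0.89], [0.08, 0.74], [5.43, -1.09], [1.25, -0.22]]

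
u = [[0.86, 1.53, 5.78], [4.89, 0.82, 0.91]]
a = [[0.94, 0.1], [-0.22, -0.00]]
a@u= [[1.3, 1.52, 5.52], [-0.19, -0.34, -1.27]]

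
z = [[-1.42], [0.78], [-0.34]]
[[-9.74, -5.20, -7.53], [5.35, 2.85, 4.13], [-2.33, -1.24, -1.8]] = z @ [[6.86, 3.66, 5.3]]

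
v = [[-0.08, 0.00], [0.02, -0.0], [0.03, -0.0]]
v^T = [[-0.08, 0.02, 0.03],[0.0, -0.00, -0.0]]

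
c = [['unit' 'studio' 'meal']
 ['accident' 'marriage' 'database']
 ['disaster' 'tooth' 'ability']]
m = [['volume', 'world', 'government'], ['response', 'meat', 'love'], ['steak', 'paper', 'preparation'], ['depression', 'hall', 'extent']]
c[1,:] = ['accident', 'marriage', 'database']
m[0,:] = ['volume', 'world', 'government']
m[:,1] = ['world', 'meat', 'paper', 'hall']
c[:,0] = ['unit', 'accident', 'disaster']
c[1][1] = 'marriage'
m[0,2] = 'government'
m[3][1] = 'hall'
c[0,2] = 'meal'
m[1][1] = 'meat'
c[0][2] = 'meal'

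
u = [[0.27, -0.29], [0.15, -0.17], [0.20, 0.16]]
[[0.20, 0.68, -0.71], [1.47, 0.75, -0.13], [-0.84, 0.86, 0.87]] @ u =[[0.01, -0.29], [0.48, -0.57], [0.08, 0.24]]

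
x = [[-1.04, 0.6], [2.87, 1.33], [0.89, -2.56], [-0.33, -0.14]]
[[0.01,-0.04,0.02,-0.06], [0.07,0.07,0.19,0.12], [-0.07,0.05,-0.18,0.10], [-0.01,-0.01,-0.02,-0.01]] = x @ [[0.01,0.03,0.03,0.05], [0.03,-0.01,0.08,-0.02]]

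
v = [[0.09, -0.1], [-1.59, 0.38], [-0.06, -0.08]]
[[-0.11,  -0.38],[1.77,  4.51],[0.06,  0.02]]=v @ [[-1.09,-2.47], [0.09,1.54]]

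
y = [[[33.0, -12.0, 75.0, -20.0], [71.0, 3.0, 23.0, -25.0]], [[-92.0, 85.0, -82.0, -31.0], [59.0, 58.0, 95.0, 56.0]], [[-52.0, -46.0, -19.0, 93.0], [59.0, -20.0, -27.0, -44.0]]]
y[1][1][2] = 95.0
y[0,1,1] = 3.0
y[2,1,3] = -44.0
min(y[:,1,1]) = -20.0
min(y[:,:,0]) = -92.0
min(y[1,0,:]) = -92.0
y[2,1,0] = 59.0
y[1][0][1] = 85.0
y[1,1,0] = 59.0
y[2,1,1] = -20.0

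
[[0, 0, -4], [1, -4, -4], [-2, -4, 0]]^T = [[0, 1, -2], [0, -4, -4], [-4, -4, 0]]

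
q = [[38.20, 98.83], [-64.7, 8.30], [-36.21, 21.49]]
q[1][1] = 8.3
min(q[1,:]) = -64.7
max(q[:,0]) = 38.2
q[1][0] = -64.7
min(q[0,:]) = 38.2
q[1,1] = 8.3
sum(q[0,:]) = 137.03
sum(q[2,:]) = -14.720000000000002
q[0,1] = 98.83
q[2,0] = -36.21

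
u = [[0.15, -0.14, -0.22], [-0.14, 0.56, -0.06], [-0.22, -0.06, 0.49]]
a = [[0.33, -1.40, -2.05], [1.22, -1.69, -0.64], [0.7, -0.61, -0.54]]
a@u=[[0.7, -0.71, -0.99], [0.56, -1.08, -0.48], [0.31, -0.41, -0.38]]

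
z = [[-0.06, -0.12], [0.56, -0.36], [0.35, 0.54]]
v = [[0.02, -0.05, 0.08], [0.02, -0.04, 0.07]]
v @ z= [[-0.0, 0.06], [0.00, 0.05]]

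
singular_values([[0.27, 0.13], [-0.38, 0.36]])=[0.54, 0.27]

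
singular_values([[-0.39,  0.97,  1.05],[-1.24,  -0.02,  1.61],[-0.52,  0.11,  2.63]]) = [3.49, 0.9, 0.73]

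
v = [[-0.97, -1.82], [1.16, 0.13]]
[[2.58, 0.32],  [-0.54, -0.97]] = v@[[-0.33, -0.87], [-1.24, 0.29]]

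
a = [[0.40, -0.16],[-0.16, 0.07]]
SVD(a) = [[-0.93, 0.38],[0.38, 0.93]] @ diag([0.4648368986912241, 0.005163101308775924]) @ [[-0.93, 0.38],[0.38, 0.93]]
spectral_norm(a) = 0.46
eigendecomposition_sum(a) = [[0.40, -0.16], [-0.16, 0.07]] + [[0.0,  0.0], [0.0,  0.0]]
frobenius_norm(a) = 0.46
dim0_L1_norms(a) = [0.56, 0.23]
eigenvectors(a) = [[0.93, 0.38], [-0.38, 0.93]]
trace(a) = 0.47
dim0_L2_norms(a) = [0.43, 0.17]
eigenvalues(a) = [0.46, 0.01]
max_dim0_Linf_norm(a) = 0.4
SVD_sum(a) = [[0.4,  -0.16],[-0.16,  0.07]] + [[0.0,  0.00], [0.00,  0.0]]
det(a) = 0.00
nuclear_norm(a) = 0.47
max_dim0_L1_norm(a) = 0.56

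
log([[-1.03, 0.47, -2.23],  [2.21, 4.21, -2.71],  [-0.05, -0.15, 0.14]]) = [[0.57+3.13j, (0.62-0.14j), (14.83+4.92j)], [0.18-1.29j, (0.95+0.06j), (-15.23-2.03j)], [(-0.24-0.03j), -0.37+0.00j, (-9.67-0.04j)]]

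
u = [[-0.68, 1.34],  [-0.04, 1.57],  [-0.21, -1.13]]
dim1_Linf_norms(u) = [1.34, 1.57, 1.13]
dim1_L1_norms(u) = [2.02, 1.61, 1.34]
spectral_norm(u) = 2.38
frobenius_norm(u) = 2.46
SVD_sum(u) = [[-0.2, 1.41], [-0.22, 1.54], [0.15, -1.08]] + [[-0.48, -0.07], [0.18, 0.03], [-0.36, -0.05]]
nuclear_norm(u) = 3.01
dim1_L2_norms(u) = [1.5, 1.57, 1.15]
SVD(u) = [[-0.6, 0.76], [-0.66, -0.29], [0.46, 0.58]] @ diag([2.375519284155392, 0.6343564696650106]) @ [[0.14,-0.99], [-0.99,-0.14]]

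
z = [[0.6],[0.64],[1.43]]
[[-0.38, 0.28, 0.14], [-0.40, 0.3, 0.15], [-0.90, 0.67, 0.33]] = z@[[-0.63, 0.47, 0.23]]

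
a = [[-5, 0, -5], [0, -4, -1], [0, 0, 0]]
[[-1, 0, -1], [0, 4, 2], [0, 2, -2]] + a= [[-6, 0, -6], [0, 0, 1], [0, 2, -2]]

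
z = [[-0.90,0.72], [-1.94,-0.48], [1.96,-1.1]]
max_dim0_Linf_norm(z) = 1.96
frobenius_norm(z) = 3.22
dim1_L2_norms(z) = [1.15, 2.0, 2.25]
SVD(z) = [[-0.35, 0.38], [-0.59, -0.80], [0.73, -0.46]] @ diag([2.9864881287998286, 1.2061876539484628]) @ [[0.97, -0.26], [0.26, 0.97]]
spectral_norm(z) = 2.99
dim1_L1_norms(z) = [1.62, 2.42, 3.06]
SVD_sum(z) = [[-1.02, 0.27],[-1.69, 0.45],[2.10, -0.57]] + [[0.12, 0.45], [-0.25, -0.93], [-0.14, -0.53]]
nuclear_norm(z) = 4.19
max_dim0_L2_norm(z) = 2.9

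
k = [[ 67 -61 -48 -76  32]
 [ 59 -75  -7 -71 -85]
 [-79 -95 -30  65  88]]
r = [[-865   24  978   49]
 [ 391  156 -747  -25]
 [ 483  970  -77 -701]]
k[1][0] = 59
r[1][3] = -25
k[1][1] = -75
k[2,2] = -30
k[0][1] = -61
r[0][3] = 49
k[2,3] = 65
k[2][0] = -79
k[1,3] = -71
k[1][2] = -7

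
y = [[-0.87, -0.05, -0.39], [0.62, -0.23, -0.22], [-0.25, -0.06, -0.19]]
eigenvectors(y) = [[0.77, -0.16, -0.17], [-0.61, -0.87, 0.98], [0.21, 0.47, 0.10]]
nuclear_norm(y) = 1.61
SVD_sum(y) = [[-0.91, 0.05, -0.22], [0.55, -0.03, 0.13], [-0.28, 0.01, -0.07]] + [[0.04, -0.10, -0.17], [0.07, -0.20, -0.35], [0.03, -0.07, -0.13]] + [[0.00, 0.0, -0.0],  [0.00, 0.0, -0.0],  [-0.00, -0.0, 0.00]]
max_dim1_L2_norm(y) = 0.95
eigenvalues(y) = [-0.94, 0.01, -0.36]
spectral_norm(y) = 1.13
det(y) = 0.00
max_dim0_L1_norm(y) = 1.74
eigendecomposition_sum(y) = [[-0.89, -0.1, -0.49], [0.70, 0.08, 0.39], [-0.24, -0.03, -0.13]] + [[0.0, 0.0, -0.00],[0.00, 0.00, -0.01],[-0.0, -0.0, 0.0]] + [[0.01, 0.05, 0.1], [-0.09, -0.31, -0.61], [-0.01, -0.03, -0.06]]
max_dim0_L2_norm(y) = 1.1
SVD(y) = [[-0.83, -0.42, -0.37], [0.5, -0.85, -0.15], [-0.25, -0.31, 0.92]] @ diag([1.1260679868408277, 0.48099932887189734, 0.0032457105584924833]) @ [[0.97, -0.05, 0.23], [-0.18, 0.49, 0.85], [-0.16, -0.87, 0.47]]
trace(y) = -1.29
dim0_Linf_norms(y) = [0.87, 0.23, 0.39]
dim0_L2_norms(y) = [1.1, 0.24, 0.49]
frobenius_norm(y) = 1.22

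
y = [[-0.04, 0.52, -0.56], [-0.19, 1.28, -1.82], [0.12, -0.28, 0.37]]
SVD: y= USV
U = [[-0.32, 0.93, -0.17], [-0.93, -0.27, 0.26], [0.2, 0.24, 0.95]]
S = [2.41, 0.1, 0.08]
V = [[0.09,-0.59,0.81],[0.41,0.76,0.51],[0.91,-0.29,-0.31]]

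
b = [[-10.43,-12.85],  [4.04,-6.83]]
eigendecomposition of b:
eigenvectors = [[(0.87+0j), (0.87-0j)], [-0.12-0.47j, -0.12+0.47j]]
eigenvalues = [(-8.63+6.98j), (-8.63-6.98j)]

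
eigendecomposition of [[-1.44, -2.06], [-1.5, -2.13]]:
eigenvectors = [[0.82, 0.69],[-0.57, 0.72]]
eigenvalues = [0.01, -3.58]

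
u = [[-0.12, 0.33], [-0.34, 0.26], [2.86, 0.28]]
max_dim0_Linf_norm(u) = 2.86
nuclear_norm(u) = 3.34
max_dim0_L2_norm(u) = 2.88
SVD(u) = [[-0.03, -0.76], [-0.11, -0.64], [0.99, -0.1]] @ diag([2.8923021113565253, 0.4461933399800845]) @ [[1.00, 0.08], [0.08, -1.0]]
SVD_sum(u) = [[-0.09, -0.01], [-0.32, -0.03], [2.86, 0.24]] + [[-0.03, 0.34], [-0.02, 0.29], [-0.00, 0.04]]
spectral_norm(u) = 2.89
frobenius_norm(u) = 2.93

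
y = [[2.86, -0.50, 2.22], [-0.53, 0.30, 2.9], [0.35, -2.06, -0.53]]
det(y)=18.455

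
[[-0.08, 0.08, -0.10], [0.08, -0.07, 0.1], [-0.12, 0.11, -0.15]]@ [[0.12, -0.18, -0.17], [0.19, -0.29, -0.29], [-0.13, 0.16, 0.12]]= [[0.02, -0.02, -0.02], [-0.02, 0.02, 0.02], [0.03, -0.03, -0.03]]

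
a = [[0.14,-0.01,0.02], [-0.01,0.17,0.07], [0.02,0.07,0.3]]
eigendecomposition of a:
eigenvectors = [[-0.71, -0.7, 0.08], [-0.62, 0.68, 0.39], [0.33, -0.23, 0.92]]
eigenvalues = [0.12, 0.16, 0.33]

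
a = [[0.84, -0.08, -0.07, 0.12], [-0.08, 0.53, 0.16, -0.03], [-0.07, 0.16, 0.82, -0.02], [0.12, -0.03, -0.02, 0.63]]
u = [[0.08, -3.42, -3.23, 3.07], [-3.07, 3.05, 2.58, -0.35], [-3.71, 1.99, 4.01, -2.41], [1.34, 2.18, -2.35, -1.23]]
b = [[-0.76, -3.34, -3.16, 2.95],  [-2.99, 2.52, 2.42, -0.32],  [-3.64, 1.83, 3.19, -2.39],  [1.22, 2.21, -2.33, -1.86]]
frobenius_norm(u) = 10.50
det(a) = 0.21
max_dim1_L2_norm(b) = 5.7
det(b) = 146.58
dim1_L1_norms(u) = [9.8, 9.05, 12.12, 7.1]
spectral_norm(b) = 8.26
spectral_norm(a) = 1.00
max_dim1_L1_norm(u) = 12.12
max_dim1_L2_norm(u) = 6.29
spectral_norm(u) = 9.18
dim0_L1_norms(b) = [8.61, 9.9, 11.1, 7.52]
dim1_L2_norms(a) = [0.86, 0.56, 0.84, 0.64]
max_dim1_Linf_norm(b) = 3.64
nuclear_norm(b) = 17.02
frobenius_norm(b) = 9.97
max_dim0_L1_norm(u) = 12.17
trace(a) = 2.82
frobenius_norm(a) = 1.47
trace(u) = 5.91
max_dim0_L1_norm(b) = 11.1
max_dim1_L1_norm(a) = 1.11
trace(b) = 3.09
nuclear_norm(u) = 17.13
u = b + a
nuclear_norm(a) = 2.82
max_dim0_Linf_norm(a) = 0.84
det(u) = 118.17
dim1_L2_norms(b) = [5.52, 4.61, 5.7, 3.91]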